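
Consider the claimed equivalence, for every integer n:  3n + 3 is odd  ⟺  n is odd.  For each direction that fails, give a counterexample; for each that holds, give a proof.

Both directions fail.

(⟹) This fails: n = 4 gives 3n + 3 = 15, which is odd, but 4 is even, not odd.

(⟸) This also fails: n = 7 is odd, but 3n + 3 = 24 is even, not odd.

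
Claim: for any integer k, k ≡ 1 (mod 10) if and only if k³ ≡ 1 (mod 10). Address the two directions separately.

Forward direction. Suppose k ≡ 1 (mod 10). Write k = 10j + 1. Then (10j + 1)³ = 1000j³ + 300j² + 30j + 1 = 10(100j³ + 30j² + 3j) + 1, so k³ ≡ 1 (mod 10).

Converse. For the converse, argue contrapositively. If k ≢ 1 (mod 10), then k is congruent to one of 0, 2, 3, 4, 5, 6, 7, 8, 9 modulo 10, and these give k³ ≡ 0, 8, 7, 4, 5, 6, 3, 2, 9 respectively — never 1.

Both directions hold; the statement is true.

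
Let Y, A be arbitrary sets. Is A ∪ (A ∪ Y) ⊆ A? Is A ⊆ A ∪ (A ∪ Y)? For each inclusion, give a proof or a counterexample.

(⊆) fails; (⊇) holds.

(⊆) This inclusion fails. Take Y = {1}, A = ∅; then 1 ∈ A ∪ (A ∪ Y) but 1 ∉ A.

(⊇) Let x ∈ A. Then either x ∈ A and x ∉ Y; or x ∈ Y ∩ A. In each case x ∈ A ∪ (A ∪ Y), so A ⊆ A ∪ (A ∪ Y).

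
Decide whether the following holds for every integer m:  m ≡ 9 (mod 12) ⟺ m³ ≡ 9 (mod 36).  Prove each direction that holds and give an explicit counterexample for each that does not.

Equivalent; both directions hold.

(←) The residues r modulo 36 with r³ ≡ 9 (mod 36) are exactly {9, 21, 33}, and each is ≡ 9 (mod 12).

(→) Suppose m ≡ 9 (mod 12). Working modulo 36, m ∈ {9, 21, 33}; for each such r, r³ ≡ 9 (mod 36).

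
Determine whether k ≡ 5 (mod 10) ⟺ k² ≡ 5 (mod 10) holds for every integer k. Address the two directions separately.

(⇒) Suppose k ≡ 5 (mod 10). Write k = 10j + 5. Then (10j + 5)² = 100j² + 100j + 25 = 10(10j² + 10j + 2) + 5, so k² ≡ 5 (mod 10).

(⇐) For the converse, argue contrapositively. If k ≢ 5 (mod 10), then k is congruent to one of 0, 1, 2, 3, 4, 6, 7, 8, 9 modulo 10, and these give k² ≡ 0, 1, 4, 9, 6, 6, 9, 4, 1 respectively — never 5.

Equivalent; both directions hold.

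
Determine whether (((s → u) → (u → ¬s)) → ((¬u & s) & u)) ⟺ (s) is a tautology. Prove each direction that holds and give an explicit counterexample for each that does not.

(→) Assume the antecedent. If s is true, s reduces to true regardless of the other variables. If s is false, the antecedent cannot hold. Either way s holds.

(←) This fails. Under s = T, u = F, the left side is false but the right side is true.

(⇒) holds; (⇐) fails.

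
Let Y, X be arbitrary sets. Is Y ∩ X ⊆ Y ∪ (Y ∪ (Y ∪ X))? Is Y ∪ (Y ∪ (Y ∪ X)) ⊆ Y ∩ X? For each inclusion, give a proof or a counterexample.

The sets are not equal: only the forward inclusion holds.

Forward inclusion. Let x ∈ Y ∩ X. Then x ∈ Y ∩ X, from which x ∈ Y ∪ (Y ∪ (Y ∪ X)).

Reverse inclusion. This inclusion fails. Take Y = {1}, X = ∅; then 1 ∈ Y ∪ (Y ∪ (Y ∪ X)) but 1 ∉ Y ∩ X.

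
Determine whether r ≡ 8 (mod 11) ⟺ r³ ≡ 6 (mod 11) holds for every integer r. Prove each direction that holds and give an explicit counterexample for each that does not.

(⇒) Suppose r ≡ 8 (mod 11). Write r = 11j + 8. Then (11j + 8)³ = 1331j³ + 2904j² + 2112j + 512 = 11(121j³ + 264j² + 192j + 46) + 6, so r³ ≡ 6 (mod 11).

(⇐) For the converse, argue contrapositively. If r ≢ 8 (mod 11), then r is congruent to one of 0, 1, 2, 3, 4, 5, 6, 7, 9, 10 modulo 11, and these give r³ ≡ 0, 1, 8, 5, 9, 4, 7, 2, 3, 10 respectively — never 6.

Both directions hold.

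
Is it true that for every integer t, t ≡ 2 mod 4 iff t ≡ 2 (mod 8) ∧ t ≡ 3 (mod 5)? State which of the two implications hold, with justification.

(⇒) This fails: t = 2 gives 2 ≡ 2 (mod 4) but 2 ≡ 2 (mod 5), so the conjunction on the right does not hold.

(⇐) Conversely, if t ≡ 2 (mod 8) and t ≡ 3 (mod 5), then by the Chinese remainder theorem t ≡ 18 (mod 40). Since 18 ≡ 2 (mod 4) and 4 ∣ 40, we get t ≡ 2 (mod 4).

Not equivalent: only (⇐) holds.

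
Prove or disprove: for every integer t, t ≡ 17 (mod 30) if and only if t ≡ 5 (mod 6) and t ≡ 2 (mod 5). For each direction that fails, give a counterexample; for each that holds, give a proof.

The biconditional holds.

(⟹) Suppose t ≡ 17 (mod 30); write t = 30j + 17. Since 6 ∣ 30, reducing mod 6 gives t ≡ 17 ≡ 5 (mod 6); since 5 ∣ 30, reducing mod 5 gives t ≡ 17 ≡ 2 (mod 5).

(⟸) Conversely, if t ≡ 5 (mod 6) and t ≡ 2 (mod 5), then by the Chinese remainder theorem t ≡ 17 (mod 30). This is exactly t ≡ 17 (mod 30).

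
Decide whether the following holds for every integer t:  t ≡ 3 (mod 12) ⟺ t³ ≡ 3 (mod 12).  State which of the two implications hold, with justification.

(→) Suppose t ≡ 3 (mod 12). Write t = 12j + 3. Then (12j + 3)³ = 1728j³ + 1296j² + 324j + 27 = 12(144j³ + 108j² + 27j + 2) + 3, so t³ ≡ 3 (mod 12).

(←) Conversely, suppose t³ ≡ 3 (mod 12). The only residue r in {0, …, 11} with r³ ≡ 3 (mod 12) is r = 3, so t ≡ 3 (mod 12).

Equivalent; both directions hold.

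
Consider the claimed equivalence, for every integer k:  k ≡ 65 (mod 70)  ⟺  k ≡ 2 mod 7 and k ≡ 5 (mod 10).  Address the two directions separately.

The biconditional holds.

[⇐] If k ≡ 2 (mod 7) and k ≡ 5 (mod 10), then by the Chinese remainder theorem k ≡ 65 (mod 70). This is exactly k ≡ 65 (mod 70).

[⇒] Suppose k ≡ 65 (mod 70); write k = 70j + 65. Since 7 ∣ 70, reducing mod 7 gives k ≡ 65 ≡ 2 (mod 7); since 10 ∣ 70, reducing mod 10 gives k ≡ 65 ≡ 5 (mod 10).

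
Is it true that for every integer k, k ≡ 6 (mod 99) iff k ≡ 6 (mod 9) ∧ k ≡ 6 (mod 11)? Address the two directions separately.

Both directions hold; the statement is true.

Forward direction. Suppose k ≡ 6 (mod 99); write k = 99j + 6. Since 9 ∣ 99, reducing mod 9 gives k ≡ 6 (mod 9); since 11 ∣ 99, reducing mod 11 gives k ≡ 6 (mod 11).

Converse. If k ≡ 6 (mod 9) and k ≡ 6 (mod 11), then by the Chinese remainder theorem k ≡ 6 (mod 99). This is exactly k ≡ 6 (mod 99).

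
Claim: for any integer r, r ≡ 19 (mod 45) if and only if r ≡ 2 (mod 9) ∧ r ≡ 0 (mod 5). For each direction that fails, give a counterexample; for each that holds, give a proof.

Forward direction. This fails: r = 19 gives 19 ≡ 19 (mod 45) but 19 ≡ 1 (mod 9), so the conjunction on the right does not hold.

Converse. This fails: r = 20 satisfies both congruences on the right (20 ≡ 2 mod 9 and 20 ≡ 0 mod 5) yet 20 ≡ 20 (mod 45), not 19.

Both directions fail.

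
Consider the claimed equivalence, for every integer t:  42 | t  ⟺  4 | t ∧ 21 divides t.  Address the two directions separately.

(⇐) Suppose 4 ∣ t and 21 ∣ t. Any common multiple of 4 and 21 is a multiple of their lcm; here gcd(4, 21) = 1, so lcm(4, 21) = 4·21 = 84, so 84 ∣ t. Since 42 ∣ 84, it follows that 42 ∣ t.

(⇒) This fails: take t = 42. Certainly 42 ∣ 42, but 4 ∤ 42.

Only the converse holds.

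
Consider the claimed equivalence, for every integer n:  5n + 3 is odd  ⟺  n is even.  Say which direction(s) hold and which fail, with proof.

(→) Suppose 5n + 3 is odd. Since 5 is odd, 5n and n have the same parity, so 5n + 3 ≡ n + 3 (mod 2). As 3 is odd, 5n + 3 is odd exactly when n is even. Thus n is even.

(←) Conversely, suppose n is even; write n = 2j. Then 5n + 3 = 5·(2j) + 3 = 2·5j + 3, which is odd.

Both directions hold.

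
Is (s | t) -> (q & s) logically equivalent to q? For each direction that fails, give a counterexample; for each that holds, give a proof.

(⇒) fails and (⇐) fails.

(⟹) This fails. Under q = F, t = F, s = F, the left side is true but the right side is false.

(⟸) This fails. Under q = T, t = T, s = F, the left side is false but the right side is true.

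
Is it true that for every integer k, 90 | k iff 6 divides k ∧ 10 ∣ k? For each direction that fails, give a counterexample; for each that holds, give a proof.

Only the forward direction holds.

(⟹) If 90 ∣ k, write k = 90q. Since 90 = 15·6, k = 6·(15q), so 6 ∣ k; and since 90 = 9·10, k = 10·(9q), so 10 ∣ k.

(⟸) This fails: take k = 30. Both 6 ∣ 30 and 10 ∣ 30, yet 30 is not a multiple of 90 (since 30 = 0·90 + 30), so 90 ∤ 30.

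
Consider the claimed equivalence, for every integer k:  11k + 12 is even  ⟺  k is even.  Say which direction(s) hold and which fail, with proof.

Equivalent; both directions hold.

(→) Suppose 11k + 12 is even. Since 11 is odd, 11k and k have the same parity, so 11k + 12 ≡ k + 12 (mod 2). As 12 is even, 11k + 12 is even exactly when k is even. Thus k is even.

(←) Conversely, suppose k is even; write k = 2j. Then 11k + 12 = 11·(2j) + 12 = 2·11j + 12, which is even.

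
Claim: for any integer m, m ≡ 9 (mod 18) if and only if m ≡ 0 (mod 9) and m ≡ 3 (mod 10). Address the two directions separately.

Not equivalent: only (⇐) holds.

(→) This fails: m = 9 gives 9 ≡ 9 (mod 18) but 9 ≡ 9 (mod 10), so the conjunction on the right does not hold.

(←) Conversely, if m ≡ 0 (mod 9) and m ≡ 3 (mod 10), then by the Chinese remainder theorem m ≡ 63 (mod 90). Since 63 ≡ 9 (mod 18) and 18 ∣ 90, we get m ≡ 9 (mod 18).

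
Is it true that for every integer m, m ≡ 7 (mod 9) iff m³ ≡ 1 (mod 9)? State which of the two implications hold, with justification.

(→) Suppose m ≡ 7 (mod 9). Write m = 9j + 7. Then (9j + 7)³ = 729j³ + 1701j² + 1323j + 343 = 9(81j³ + 189j² + 147j + 38) + 1, so m³ ≡ 1 (mod 9).

(←) This fails: take m = 1. Then 1³ = 1 ≡ 1 (mod 9), yet 1 ≡ 1 (mod 9), not 7.

The forward direction holds; the converse fails.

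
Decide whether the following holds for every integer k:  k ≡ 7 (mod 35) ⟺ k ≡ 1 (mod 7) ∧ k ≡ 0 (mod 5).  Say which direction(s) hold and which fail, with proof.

(⇒) This fails: k = 7 gives 7 ≡ 7 (mod 35) but 7 ≡ 0 (mod 7), so the conjunction on the right does not hold.

(⇐) This fails: k = 15 satisfies both congruences on the right (15 ≡ 1 mod 7 and 15 ≡ 0 mod 5) yet 15 ≡ 15 (mod 35), not 7.

Neither direction holds.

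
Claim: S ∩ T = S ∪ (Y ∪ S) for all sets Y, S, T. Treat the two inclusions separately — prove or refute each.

Only the forward inclusion holds.

(⟸) This inclusion fails. Take Y = {1}, S = ∅, T = ∅; then 1 ∈ S ∪ (Y ∪ S) but 1 ∉ S ∩ T.

(⟹) Let x ∈ S ∩ T. Then either x ∈ S ∩ T and x ∉ Y; or x ∈ Y ∩ S ∩ T. In each case x ∈ S ∪ (Y ∪ S), so S ∩ T ⊆ S ∪ (Y ∪ S).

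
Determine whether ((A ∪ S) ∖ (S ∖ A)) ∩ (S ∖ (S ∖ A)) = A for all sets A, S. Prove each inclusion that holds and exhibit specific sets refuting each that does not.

(⊆) holds; (⊇) fails.

Forward inclusion. Let x ∈ ((A ∪ S) ∖ (S ∖ A)) ∩ (S ∖ (S ∖ A)). Then x ∈ A ∩ S, from which x ∈ A.

Reverse inclusion. This inclusion fails. Take A = {1}, S = ∅; then 1 ∈ A but 1 ∉ ((A ∪ S) ∖ (S ∖ A)) ∩ (S ∖ (S ∖ A)).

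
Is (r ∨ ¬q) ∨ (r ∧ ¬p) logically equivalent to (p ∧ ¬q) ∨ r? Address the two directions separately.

Not equivalent: only (⇐) holds.

Forward direction. This fails. Under q = F, p = F, r = F, the left side is true but the right side is false.

Converse. Assume the antecedent. If q is true, the antecedent forces (q = T, p = F, r = T) or (q = T, p = T, r = T), and (r ∨ ¬q) ∨ (r ∧ ¬p) holds there. If q is false, (r ∨ ¬q) ∨ (r ∧ ¬p) reduces to true regardless of the other variables. Either way (r ∨ ¬q) ∨ (r ∧ ¬p) holds.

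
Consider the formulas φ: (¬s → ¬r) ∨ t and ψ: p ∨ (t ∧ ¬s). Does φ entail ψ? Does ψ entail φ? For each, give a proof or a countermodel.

(⇒) This fails. Under r = F, s = F, t = F, p = F, the left side is true but the right side is false.

(⇐) This fails. Under r = T, s = F, t = F, p = T, the left side is false but the right side is true.

Neither implication holds.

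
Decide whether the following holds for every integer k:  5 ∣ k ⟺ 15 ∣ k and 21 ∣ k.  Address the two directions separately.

Not equivalent: only (⇐) holds.

[⇒] This fails: take k = 5. Certainly 5 ∣ 5, but 15 ∤ 5.

[⇐] Suppose 15 ∣ k and 21 ∣ k. Any common multiple of 15 and 21 is a multiple of their lcm; here lcm(15, 21) = 15·21/gcd(15, 21) = 315/3 = 105, so 105 ∣ k. Since 5 ∣ 105, it follows that 5 ∣ k.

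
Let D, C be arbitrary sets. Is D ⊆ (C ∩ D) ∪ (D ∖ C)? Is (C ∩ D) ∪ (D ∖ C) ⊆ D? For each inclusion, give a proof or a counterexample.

Forward inclusion. Let x ∈ D. Then either x ∈ D and x ∉ C; or x ∈ D ∩ C. In each case x ∈ (C ∩ D) ∪ (D ∖ C), so D ⊆ (C ∩ D) ∪ (D ∖ C).

Reverse inclusion. Let x ∈ (C ∩ D) ∪ (D ∖ C). Then either x ∈ D and x ∉ C; or x ∈ D ∩ C. In each case x ∈ D, so (C ∩ D) ∪ (D ∖ C) ⊆ D.

Both inclusions hold; the sets are equal.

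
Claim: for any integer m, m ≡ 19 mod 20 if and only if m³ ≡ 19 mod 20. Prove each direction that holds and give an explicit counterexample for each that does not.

Both directions hold.

Converse. Suppose m³ ≡ 19 (mod 20). The only residue r in {0, …, 19} with r³ ≡ 19 (mod 20) is r = 19, so m ≡ 19 (mod 20).

Forward direction. Suppose m ≡ 19 mod 20. Write m = 20j + 19. Then (20j + 19)³ = 8000j³ + 22800j² + 21660j + 6859 = 20(400j³ + 1140j² + 1083j + 342) + 19, so m³ ≡ 19 (mod 20).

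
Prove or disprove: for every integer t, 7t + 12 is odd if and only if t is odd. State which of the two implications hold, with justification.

Equivalent; both directions hold.

Forward direction. Suppose 7t + 12 is odd. Since 7 is odd, 7t and t have the same parity, so 7t + 12 ≡ t + 12 (mod 2). As 12 is even, 7t + 12 is odd exactly when t is odd. Thus t is odd.

Converse. Suppose t is odd; write t = 2j + 1. Then 7t + 12 = 7·(2j + 1) + 12 = 2·7j + 19, which is odd.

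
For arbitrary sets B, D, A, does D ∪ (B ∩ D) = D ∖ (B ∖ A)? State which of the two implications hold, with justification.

Only the reverse inclusion holds.

(⊆) This inclusion fails. Take B = {1}, D = {1}, A = ∅; then 1 ∈ D ∪ (B ∩ D) but 1 ∉ D ∖ (B ∖ A).

(⊇) Let x ∈ D ∖ (B ∖ A). Then either x ∈ D and x ∉ B, A; or x ∈ D ∩ A and x ∉ B; or x ∈ B ∩ D ∩ A. In each case x ∈ D ∪ (B ∩ D), so D ∖ (B ∖ A) ⊆ D ∪ (B ∩ D).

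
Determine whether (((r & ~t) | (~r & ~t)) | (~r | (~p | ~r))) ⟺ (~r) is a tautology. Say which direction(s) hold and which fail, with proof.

Forward direction. This fails. Under r = T, p = F, t = F, the left side is true but the right side is false.

Converse. Assume the antecedent. If r is true, the antecedent cannot hold. If r is false, the consequent reduces to true regardless of the other variables. Either way the consequent holds.

(⇒) fails; (⇐) holds.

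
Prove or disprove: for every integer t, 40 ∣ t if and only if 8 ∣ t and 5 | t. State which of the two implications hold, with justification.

[⇐] Suppose 8 ∣ t and 5 ∣ t. Any common multiple of 8 and 5 is a multiple of their lcm; here gcd(8, 5) = 1, so lcm(8, 5) = 8·5 = 40, so 40 ∣ t.

[⇒] If 40 ∣ t, write t = 40q. Since 40 = 5·8, t = 8·(5q), so 8 ∣ t; and since 40 = 8·5, t = 5·(8q), so 5 ∣ t.

Equivalent; both directions hold.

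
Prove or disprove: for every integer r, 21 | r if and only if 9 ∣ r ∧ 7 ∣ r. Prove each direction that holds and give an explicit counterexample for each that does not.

(⇒) fails; (⇐) holds.

(→) This fails: take r = 21. Certainly 21 ∣ 21, but 9 ∤ 21.

(←) Suppose 9 ∣ r and 7 ∣ r. Any common multiple of 9 and 7 is a multiple of their lcm; here gcd(9, 7) = 1, so lcm(9, 7) = 9·7 = 63, so 63 ∣ r. Since 21 ∣ 63, it follows that 21 ∣ r.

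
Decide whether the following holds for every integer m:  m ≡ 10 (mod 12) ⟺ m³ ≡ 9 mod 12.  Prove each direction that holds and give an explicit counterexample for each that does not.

Both directions fail.

(⇒) This fails: take m = 10. Then 10 ≡ 10 (mod 12), but 10³ = 1000 ≡ 4 (mod 12), not 9.

(⇐) This fails: take m = 9. Then 9³ = 729 ≡ 9 (mod 12), yet 9 ≡ 9 (mod 12), not 10.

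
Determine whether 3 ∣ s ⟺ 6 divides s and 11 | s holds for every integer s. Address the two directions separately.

Only the reverse direction holds.

(⟹) This fails: take s = 3. Certainly 3 ∣ 3, but 6 ∤ 3.

(⟸) Suppose 6 ∣ s and 11 ∣ s. Any common multiple of 6 and 11 is a multiple of their lcm; here gcd(6, 11) = 1, so lcm(6, 11) = 6·11 = 66, so 66 ∣ s. Since 3 ∣ 66, it follows that 3 ∣ s.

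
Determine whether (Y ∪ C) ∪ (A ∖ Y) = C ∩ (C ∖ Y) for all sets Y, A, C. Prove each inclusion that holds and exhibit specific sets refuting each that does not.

(⊆) This inclusion fails. Take Y = {1}, A = ∅, C = ∅; then 1 ∈ (Y ∪ C) ∪ (A ∖ Y) but 1 ∉ C ∩ (C ∖ Y).

(⊇) Let x ∈ C ∩ (C ∖ Y). Then either x ∈ C and x ∉ Y, A; or x ∈ A ∩ C and x ∉ Y. In each case x ∈ (Y ∪ C) ∪ (A ∖ Y), so C ∩ (C ∖ Y) ⊆ (Y ∪ C) ∪ (A ∖ Y).

The sets are not equal: only the reverse inclusion holds.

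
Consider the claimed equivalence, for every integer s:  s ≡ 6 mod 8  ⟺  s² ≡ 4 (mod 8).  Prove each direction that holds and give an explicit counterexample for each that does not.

Only the forward direction holds.

(→) Suppose s ≡ 6 mod 8. Write s = 8j + 6. Then (8j + 6)² = 64j² + 96j + 36 = 8(8j² + 12j + 4) + 4, so s² ≡ 4 (mod 8).

(←) This fails: take s = 2. Then 2² = 4 ≡ 4 (mod 8), yet 2 ≡ 2 (mod 8), not 6.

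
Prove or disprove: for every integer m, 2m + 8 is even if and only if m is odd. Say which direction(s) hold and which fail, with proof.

The forward direction fails; the converse holds.

(⟹) This fails: take m = 0. Then 2m + 8 = 8, which is even, yet m = 0 is even, not odd.

(⟸) Suppose m is odd. Since 2 is even, 2m is even for every m, so 2m + 8 has the same parity as 8, which is even. Hence 2m + 8 is even.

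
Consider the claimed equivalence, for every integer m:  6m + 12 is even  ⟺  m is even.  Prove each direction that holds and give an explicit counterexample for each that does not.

Only the converse holds.

(⇐) Suppose m is even. Since 6 is even, 6m is even for every m, so 6m + 12 has the same parity as 12, which is even. Hence 6m + 12 is even.

(⇒) This fails: take m = 1. Then 6m + 12 = 18, which is even, yet m = 1 is odd, not even.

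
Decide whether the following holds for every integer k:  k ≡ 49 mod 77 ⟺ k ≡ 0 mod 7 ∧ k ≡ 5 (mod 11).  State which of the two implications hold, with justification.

[⇐] If k ≡ 0 (mod 7) and k ≡ 5 (mod 11), then by the Chinese remainder theorem k ≡ 49 (mod 77). This is exactly k ≡ 49 (mod 77).

[⇒] Suppose k ≡ 49 (mod 77); write k = 77j + 49. Since 7 ∣ 77, reducing mod 7 gives k ≡ 49 ≡ 0 (mod 7); since 11 ∣ 77, reducing mod 11 gives k ≡ 49 ≡ 5 (mod 11).

Both directions hold; the statement is true.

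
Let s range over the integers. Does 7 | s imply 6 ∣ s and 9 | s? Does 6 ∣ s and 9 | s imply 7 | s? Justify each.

Both directions fail.

[⇒] This fails: take s = 7. Certainly 7 ∣ 7, but 6 ∤ 7.

[⇐] This fails: take s = 18. Both 6 ∣ 18 and 9 ∣ 18, yet 18 is not a multiple of 7 (since 18 = 2·7 + 4), so 7 ∤ 18.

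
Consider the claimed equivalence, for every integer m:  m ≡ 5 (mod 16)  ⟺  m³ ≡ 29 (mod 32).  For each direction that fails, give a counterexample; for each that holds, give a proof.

(→) This fails: take m = 21. Then 21 ≡ 5 (mod 16), but 21³ = 9261 ≡ 13 (mod 32), not 29.

(←) Conversely, the residues r modulo 32 with r³ ≡ 29 (mod 32) are exactly {5}, and each is ≡ 5 (mod 16).

(⇒) fails; (⇐) holds.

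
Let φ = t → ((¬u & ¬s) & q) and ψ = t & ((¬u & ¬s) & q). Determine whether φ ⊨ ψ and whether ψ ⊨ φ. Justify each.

The forward direction fails; the converse holds.

(⇒) This fails. Under q = F, t = F, s = F, u = F, the left side is true but the right side is false.

(⇐) Assume the antecedent. If q is true, the antecedent forces (q = T, t = T, s = F, u = F), and t → ((¬u & ¬s) & q) holds there. If q is false, the antecedent cannot hold. Either way t → ((¬u & ¬s) & q) holds.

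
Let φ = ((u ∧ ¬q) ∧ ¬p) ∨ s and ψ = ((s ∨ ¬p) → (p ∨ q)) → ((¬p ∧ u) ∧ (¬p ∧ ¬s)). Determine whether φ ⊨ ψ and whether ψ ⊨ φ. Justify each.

Neither direction holds.

(⟹) This fails. Under q = T, s = T, p = F, u = F, the left side is true but the right side is false.

(⟸) This fails. Under q = F, s = F, p = F, u = F, the left side is false but the right side is true.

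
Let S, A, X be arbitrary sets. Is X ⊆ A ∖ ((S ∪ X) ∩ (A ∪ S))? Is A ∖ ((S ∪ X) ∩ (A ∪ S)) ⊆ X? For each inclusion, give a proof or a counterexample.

(⊆) This inclusion fails. Take S = ∅, A = ∅, X = {1}; then 1 ∈ X but 1 ∉ A ∖ ((S ∪ X) ∩ (A ∪ S)).

(⊇) This inclusion fails. Take S = ∅, A = {1}, X = ∅; then 1 ∈ A ∖ ((S ∪ X) ∩ (A ∪ S)) but 1 ∉ X.

Both inclusions fail.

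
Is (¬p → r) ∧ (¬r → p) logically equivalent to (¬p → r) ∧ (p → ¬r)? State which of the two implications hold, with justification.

(⇒) This fails. Under r = T, p = T, the left side is true but the right side is false.

(⇐) Assume the antecedent. If r is true, (¬p → r) ∧ (¬r → p) reduces to true regardless of the other variables. If r is false, the antecedent forces (r = F, p = T), and (¬p → r) ∧ (¬r → p) holds there. Either way (¬p → r) ∧ (¬r → p) holds.

(⇒) fails; (⇐) holds.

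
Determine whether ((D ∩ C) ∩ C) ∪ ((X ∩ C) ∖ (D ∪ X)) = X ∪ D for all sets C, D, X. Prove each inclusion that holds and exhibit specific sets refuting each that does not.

Reverse inclusion. This inclusion fails. Take C = ∅, D = {1}, X = ∅; then 1 ∈ X ∪ D but 1 ∉ ((D ∩ C) ∩ C) ∪ ((X ∩ C) ∖ (D ∪ X)).

Forward inclusion. Let x ∈ ((D ∩ C) ∩ C) ∪ ((X ∩ C) ∖ (D ∪ X)). Then either x ∈ C ∩ D and x ∉ X; or x ∈ C ∩ D ∩ X. In each case x ∈ X ∪ D, so ((D ∩ C) ∩ C) ∪ ((X ∩ C) ∖ (D ∪ X)) ⊆ X ∪ D.

Only the forward inclusion holds.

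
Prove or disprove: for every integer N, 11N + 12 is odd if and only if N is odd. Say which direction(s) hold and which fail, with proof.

Forward direction. Suppose 11N + 12 is odd. Since 11 is odd, 11N and N have the same parity, so 11N + 12 ≡ N + 12 (mod 2). As 12 is even, 11N + 12 is odd exactly when N is odd. Thus N is odd.

Converse. Suppose N is odd; write N = 2j + 1. Then 11N + 12 = 11·(2j + 1) + 12 = 2·11j + 23, which is odd.

Both directions hold.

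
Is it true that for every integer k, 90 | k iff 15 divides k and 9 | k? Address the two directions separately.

(⇒) holds; (⇐) fails.

(⟹) If 90 ∣ k, write k = 90q. Since 90 = 6·15, k = 15·(6q), so 15 ∣ k; and since 90 = 10·9, k = 9·(10q), so 9 ∣ k.

(⟸) This fails: take k = 45. Both 15 ∣ 45 and 9 ∣ 45, yet 45 is not a multiple of 90 (since 45 = 0·90 + 45), so 90 ∤ 45.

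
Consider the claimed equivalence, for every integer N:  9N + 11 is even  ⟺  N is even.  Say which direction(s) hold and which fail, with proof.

Neither direction holds.

(⇒) This fails: N = 7 gives 9N + 11 = 74, which is even, but 7 is odd, not even.

(⇐) This also fails: N = 2 is even, but 9N + 11 = 29 is odd, not even.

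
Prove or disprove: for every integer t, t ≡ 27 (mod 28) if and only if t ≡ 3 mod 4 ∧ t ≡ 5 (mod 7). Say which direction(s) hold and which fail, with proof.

(⟹) This fails: t = 27 gives 27 ≡ 27 (mod 28) but 27 ≡ 6 (mod 7), so the conjunction on the right does not hold.

(⟸) This fails: t = 19 satisfies both congruences on the right (19 ≡ 3 mod 4 and 19 ≡ 5 mod 7) yet 19 ≡ 19 (mod 28), not 27.

Neither implication holds.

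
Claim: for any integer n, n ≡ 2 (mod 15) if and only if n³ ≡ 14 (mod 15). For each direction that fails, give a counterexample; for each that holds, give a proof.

(⇒) fails and (⇐) fails.

(→) This fails: take n = 2. Then 2 ≡ 2 (mod 15), but 2³ = 8 ≡ 8 (mod 15), not 14.

(←) This fails: take n = 14. Then 14³ = 2744 ≡ 14 (mod 15), yet 14 ≡ 14 (mod 15), not 2.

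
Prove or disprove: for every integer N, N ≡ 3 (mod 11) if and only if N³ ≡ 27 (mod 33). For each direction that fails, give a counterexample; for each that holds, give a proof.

[⇒] This fails: take N = 14. Then 14 ≡ 3 (mod 11), but 14³ = 2744 ≡ 5 (mod 33), not 27.

[⇐] Conversely, the residues r modulo 33 with r³ ≡ 27 (mod 33) are exactly {3}, and each is ≡ 3 (mod 11).

Not equivalent: only (⇐) holds.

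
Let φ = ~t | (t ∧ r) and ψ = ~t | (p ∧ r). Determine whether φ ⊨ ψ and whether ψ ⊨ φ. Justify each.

Forward direction. This fails. Under r = T, p = F, t = T, the left side is true but the right side is false.

Converse. Assume the antecedent. If r is true, ~t | (t ∧ r) reduces to true regardless of the other variables. If r is false, the antecedent forces (r = F, p = F, t = F) or (r = F, p = T, t = F), and ~t | (t ∧ r) holds there. Either way ~t | (t ∧ r) holds.

(⇒) fails; (⇐) holds.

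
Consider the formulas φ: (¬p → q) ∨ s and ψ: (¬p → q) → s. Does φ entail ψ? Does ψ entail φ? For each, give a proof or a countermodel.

Neither implication holds.

[⇒] This fails. Under s = F, q = T, p = F, the left side is true but the right side is false.

[⇐] This fails. Under s = F, q = F, p = F, the left side is false but the right side is true.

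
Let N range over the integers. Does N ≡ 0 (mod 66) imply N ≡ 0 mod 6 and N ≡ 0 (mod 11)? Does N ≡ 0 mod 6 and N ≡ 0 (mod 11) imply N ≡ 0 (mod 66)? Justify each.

Equivalent; both directions hold.

[⇒] Suppose N ≡ 0 (mod 66); write N = 66j + 0. Since 6 ∣ 66, reducing mod 6 gives N ≡ 0 (mod 6); since 11 ∣ 66, reducing mod 11 gives N ≡ 0 (mod 11).

[⇐] Conversely, if N ≡ 0 (mod 6) and N ≡ 0 (mod 11), then by the Chinese remainder theorem N ≡ 0 (mod 66). This is exactly N ≡ 0 (mod 66).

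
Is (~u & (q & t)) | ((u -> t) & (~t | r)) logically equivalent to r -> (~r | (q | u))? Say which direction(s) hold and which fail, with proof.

(⇒) fails and (⇐) fails.

[⇒] This fails. Under q = F, r = T, u = F, t = F, the left side is true but the right side is false.

[⇐] This fails. Under q = F, r = F, u = T, t = F, the left side is false but the right side is true.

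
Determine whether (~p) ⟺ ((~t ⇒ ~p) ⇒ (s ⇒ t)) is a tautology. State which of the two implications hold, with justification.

(⇒) fails and (⇐) fails.

Forward direction. This fails. Under s = T, t = F, p = F, the left side is true but the right side is false.

Converse. This fails. Under s = F, t = F, p = T, the left side is false but the right side is true.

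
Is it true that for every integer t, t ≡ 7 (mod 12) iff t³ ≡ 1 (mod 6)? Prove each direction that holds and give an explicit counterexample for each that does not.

Not equivalent: only (⇒) holds.

(⟸) This fails: take t = 1. Then 1³ = 1 ≡ 1 (mod 6), yet 1 ≡ 1 (mod 12), not 7.

(⟹) Suppose t ≡ 7 (mod 12). Then t³ ≡ 7³ = 343 (mod 12), and since 6 ∣ 12, also t³ ≡ 1 (mod 6).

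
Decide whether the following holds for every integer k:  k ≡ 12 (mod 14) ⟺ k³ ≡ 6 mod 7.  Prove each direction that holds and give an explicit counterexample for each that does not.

The forward direction holds; the converse fails.

Forward direction. Suppose k ≡ 12 (mod 14). Then k³ ≡ 12³ = 1728 (mod 14), and since 7 ∣ 14, also k³ ≡ 6 (mod 7).

Converse. This fails: take k = 3. Then 3³ = 27 ≡ 6 (mod 7), yet 3 ≡ 3 (mod 14), not 12.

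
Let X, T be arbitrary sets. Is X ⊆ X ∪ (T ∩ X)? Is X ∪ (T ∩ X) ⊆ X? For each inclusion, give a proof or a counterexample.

Forward inclusion. Let x ∈ X. Then either x ∈ X and x ∉ T; or x ∈ X ∩ T. In each case x ∈ X ∪ (T ∩ X), so X ⊆ X ∪ (T ∩ X).

Reverse inclusion. Let x ∈ X ∪ (T ∩ X). Then either x ∈ X and x ∉ T; or x ∈ X ∩ T. In each case x ∈ X, so X ∪ (T ∩ X) ⊆ X.

Both inclusions hold.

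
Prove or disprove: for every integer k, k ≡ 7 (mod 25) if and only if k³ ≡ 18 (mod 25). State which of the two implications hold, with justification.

Forward direction. Suppose k ≡ 7 (mod 25). Write k = 25j + 7. Then (25j + 7)³ = 15625j³ + 13125j² + 3675j + 343 = 25(625j³ + 525j² + 147j + 13) + 18, so k³ ≡ 18 (mod 25).

Converse. Suppose k³ ≡ 18 (mod 25). The only residue r in {0, …, 24} with r³ ≡ 18 (mod 25) is r = 7, so k ≡ 7 (mod 25).

The biconditional holds.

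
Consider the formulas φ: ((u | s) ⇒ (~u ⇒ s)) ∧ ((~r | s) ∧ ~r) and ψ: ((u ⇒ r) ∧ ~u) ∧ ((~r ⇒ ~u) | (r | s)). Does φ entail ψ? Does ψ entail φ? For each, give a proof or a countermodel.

Neither implication holds.

(⇒) This fails. Under r = F, s = F, u = T, the left side is true but the right side is false.

(⇐) This fails. Under r = T, s = F, u = F, the left side is false but the right side is true.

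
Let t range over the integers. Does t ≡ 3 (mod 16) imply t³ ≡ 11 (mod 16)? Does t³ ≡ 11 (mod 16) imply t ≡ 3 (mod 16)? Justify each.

Both directions hold; the statement is true.

(⟹) Suppose t ≡ 3 (mod 16). Write t = 16j + 3. Then (16j + 3)³ = 4096j³ + 2304j² + 432j + 27 = 16(256j³ + 144j² + 27j + 1) + 11, so t³ ≡ 11 (mod 16).

(⟸) Conversely, suppose t³ ≡ 11 (mod 16). The only residue r in {0, …, 15} with r³ ≡ 11 (mod 16) is r = 3, so t ≡ 3 (mod 16).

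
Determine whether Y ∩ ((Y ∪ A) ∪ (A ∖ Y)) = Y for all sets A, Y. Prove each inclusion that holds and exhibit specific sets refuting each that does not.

Both inclusions hold; the sets are equal.

(⟹) Let x ∈ Y ∩ ((Y ∪ A) ∪ (A ∖ Y)). Then either x ∈ Y and x ∉ A; or x ∈ A ∩ Y. In each case x ∈ Y, so Y ∩ ((Y ∪ A) ∪ (A ∖ Y)) ⊆ Y.

(⟸) Let x ∈ Y. Then either x ∈ Y and x ∉ A; or x ∈ A ∩ Y. In each case x ∈ Y ∩ ((Y ∪ A) ∪ (A ∖ Y)), so Y ⊆ Y ∩ ((Y ∪ A) ∪ (A ∖ Y)).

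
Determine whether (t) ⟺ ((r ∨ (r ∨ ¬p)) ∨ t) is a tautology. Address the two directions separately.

Converse. This fails. Under t = F, p = F, r = F, the left side is false but the right side is true.

Forward direction. Assume the antecedent. If t is true, (r ∨ (r ∨ ¬p)) ∨ t reduces to true regardless of the other variables. If t is false, the antecedent cannot hold. Either way (r ∨ (r ∨ ¬p)) ∨ t holds.

Not equivalent: only (⇒) holds.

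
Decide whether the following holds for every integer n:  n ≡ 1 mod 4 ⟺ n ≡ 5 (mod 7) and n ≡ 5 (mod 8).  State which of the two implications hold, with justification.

(→) This fails: n = 1 gives 1 ≡ 1 (mod 4) but 1 ≡ 1 (mod 7), so the conjunction on the right does not hold.

(←) Conversely, if n ≡ 5 (mod 7) and n ≡ 5 (mod 8), then by the Chinese remainder theorem n ≡ 5 (mod 56). Since 5 ≡ 1 (mod 4) and 4 ∣ 56, we get n ≡ 1 (mod 4).

(⇒) fails; (⇐) holds.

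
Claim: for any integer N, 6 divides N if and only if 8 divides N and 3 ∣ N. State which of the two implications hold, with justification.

Only the reverse direction holds.

(→) This fails: take N = 6. Certainly 6 ∣ 6, but 8 ∤ 6.

(←) Suppose 8 ∣ N and 3 ∣ N. Any common multiple of 8 and 3 is a multiple of their lcm; here gcd(8, 3) = 1, so lcm(8, 3) = 8·3 = 24, so 24 ∣ N. Since 6 ∣ 24, it follows that 6 ∣ N.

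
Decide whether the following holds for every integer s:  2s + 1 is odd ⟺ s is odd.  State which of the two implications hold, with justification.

Forward direction. This fails: take s = 0. Then 2s + 1 = 1, which is odd, yet s = 0 is even, not odd.

Converse. Suppose s is odd. Since 2 is even, 2s is even for every s, so 2s + 1 has the same parity as 1, which is odd. Hence 2s + 1 is odd.

Not equivalent: only (⇐) holds.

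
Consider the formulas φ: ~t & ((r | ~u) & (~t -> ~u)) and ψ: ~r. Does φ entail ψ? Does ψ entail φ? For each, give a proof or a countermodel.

(⇒) This fails. Under u = F, r = T, t = F, the left side is true but the right side is false.

(⇐) This fails. Under u = T, r = F, t = F, the left side is false but the right side is true.

(⇒) fails and (⇐) fails.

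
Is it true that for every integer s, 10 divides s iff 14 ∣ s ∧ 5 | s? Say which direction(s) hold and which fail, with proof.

(⇒) This fails: take s = 10. Certainly 10 ∣ 10, but 14 ∤ 10.

(⇐) Suppose 14 ∣ s and 5 ∣ s. Any common multiple of 14 and 5 is a multiple of their lcm; here gcd(14, 5) = 1, so lcm(14, 5) = 14·5 = 70, so 70 ∣ s. Since 10 ∣ 70, it follows that 10 ∣ s.

Not equivalent: only (⇐) holds.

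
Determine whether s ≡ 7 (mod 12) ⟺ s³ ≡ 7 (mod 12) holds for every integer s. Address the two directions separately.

Converse. For the converse, argue contrapositively. If s ≢ 7 (mod 12), then s is congruent to one of 0, 1, 2, 3, 4, 5, 6, 8, 9, 10, 11 modulo 12, and these give s³ ≡ 0, 1, 8, 3, 4, 5, 0, 8, 9, 4, 11 respectively — never 7.

Forward direction. Suppose s ≡ 7 (mod 12). Write s = 12j + 7. Then (12j + 7)³ = 1728j³ + 3024j² + 1764j + 343 = 12(144j³ + 252j² + 147j + 28) + 7, so s³ ≡ 7 (mod 12).

Equivalent; both directions hold.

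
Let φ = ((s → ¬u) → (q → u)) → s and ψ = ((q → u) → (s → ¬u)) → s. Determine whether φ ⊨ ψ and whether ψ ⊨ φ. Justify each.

The forward direction fails; the converse holds.

(→) This fails. Under u = F, q = T, s = F, the left side is true but the right side is false.

(←) Assume the antecedent. If u is true, the antecedent forces (u = T, q = F, s = T) or (u = T, q = T, s = T), and ((s → ¬u) → (q → u)) → s holds there. If u is false, the antecedent forces (u = F, q = F, s = T) or (u = F, q = T, s = T), and ((s → ¬u) → (q → u)) → s holds there. Either way ((s → ¬u) → (q → u)) → s holds.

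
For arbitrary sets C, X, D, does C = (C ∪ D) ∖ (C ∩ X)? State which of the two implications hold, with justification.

Neither inclusion holds.

Forward inclusion. This inclusion fails. Take C = {1}, X = {1}, D = ∅; then 1 ∈ C but 1 ∉ (C ∪ D) ∖ (C ∩ X).

Reverse inclusion. This inclusion fails. Take C = ∅, X = ∅, D = {1}; then 1 ∈ (C ∪ D) ∖ (C ∩ X) but 1 ∉ C.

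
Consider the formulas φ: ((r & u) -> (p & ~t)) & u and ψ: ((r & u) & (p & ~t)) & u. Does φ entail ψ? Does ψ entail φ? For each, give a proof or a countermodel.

The forward direction fails; the converse holds.

Converse. Assume the antecedent. If t is true, the antecedent cannot hold. If t is false, the antecedent forces (t = F, r = T, u = T, p = T), and ((r & u) -> (p & ~t)) & u holds there. Either way ((r & u) -> (p & ~t)) & u holds.

Forward direction. This fails. Under t = F, r = F, u = T, p = F, the left side is true but the right side is false.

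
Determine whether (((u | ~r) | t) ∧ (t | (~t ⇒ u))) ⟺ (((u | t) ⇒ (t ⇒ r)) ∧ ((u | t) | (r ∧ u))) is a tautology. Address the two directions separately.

(⇒) fails; (⇐) holds.

(⟹) This fails. Under u = F, r = F, t = T, the left side is true but the right side is false.

(⟸) Assume the antecedent. If u is true, the consequent reduces to true regardless of the other variables. If u is false, the antecedent forces (u = F, r = T, t = T), and the consequent holds there. Either way the consequent holds.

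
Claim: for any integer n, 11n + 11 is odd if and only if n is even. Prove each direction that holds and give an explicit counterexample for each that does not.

(⇒) Suppose 11n + 11 is odd. Since 11 is odd, 11n and n have the same parity, so 11n + 11 ≡ n + 11 (mod 2). As 11 is odd, 11n + 11 is odd exactly when n is even. Thus n is even.

(⇐) Conversely, suppose n is even; write n = 2j. Then 11n + 11 = 11·(2j) + 11 = 2·11j + 11, which is odd.

Equivalent; both directions hold.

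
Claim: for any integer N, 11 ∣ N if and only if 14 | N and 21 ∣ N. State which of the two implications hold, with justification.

Neither implication holds.

(→) This fails: take N = 11. Certainly 11 ∣ 11, but 14 ∤ 11.

(←) This fails: take N = 42. Both 14 ∣ 42 and 21 ∣ 42, yet 42 is not a multiple of 11 (since 42 = 3·11 + 9), so 11 ∤ 42.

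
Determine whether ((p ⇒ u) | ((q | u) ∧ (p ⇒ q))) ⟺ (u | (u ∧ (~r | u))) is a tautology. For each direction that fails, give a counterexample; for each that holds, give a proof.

[⇒] This fails. Under r = F, q = F, u = F, p = F, the left side is true but the right side is false.

[⇐] Assume the antecedent. If u is true, (p ⇒ u) | ((q | u) ∧ (p ⇒ q)) reduces to true regardless of the other variables. If u is false, the antecedent cannot hold. Either way (p ⇒ u) | ((q | u) ∧ (p ⇒ q)) holds.

Not equivalent: only (⇐) holds.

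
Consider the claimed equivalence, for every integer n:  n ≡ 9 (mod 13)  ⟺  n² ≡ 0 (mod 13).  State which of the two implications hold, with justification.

(→) This fails: take n = 9. Then 9 ≡ 9 (mod 13), but 9² = 81 ≡ 3 (mod 13), not 0.

(←) This fails: take n = 0. Then 0² = 0 ≡ 0 (mod 13), yet 0 ≡ 0 (mod 13), not 9.

Neither implication holds.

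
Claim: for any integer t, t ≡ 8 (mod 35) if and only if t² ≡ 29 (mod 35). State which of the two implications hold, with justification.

(←) This fails: take t = 13. Then 13² = 169 ≡ 29 (mod 35), yet 13 ≡ 13 (mod 35), not 8.

(→) Suppose t ≡ 8 (mod 35). Write t = 35j + 8. Then (35j + 8)² = 1225j² + 560j + 64 = 35(35j² + 16j + 1) + 29, so t² ≡ 29 (mod 35).

Not equivalent: only (⇒) holds.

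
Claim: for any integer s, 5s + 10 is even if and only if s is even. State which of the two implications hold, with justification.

(⟸) Suppose s is even; write s = 2j. Then 5s + 10 = 5·(2j) + 10 = 2·5j + 10, which is even.

(⟹) Suppose 5s + 10 is even. Since 5 is odd, 5s and s have the same parity, so 5s + 10 ≡ s + 10 (mod 2). As 10 is even, 5s + 10 is even exactly when s is even. Thus s is even.

The biconditional holds.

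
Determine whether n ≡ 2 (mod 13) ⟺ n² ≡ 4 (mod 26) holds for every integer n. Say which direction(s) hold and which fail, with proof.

[⇒] This fails: take n = 15. Then 15 ≡ 2 (mod 13), but 15² = 225 ≡ 17 (mod 26), not 4.

[⇐] This fails: take n = 24. Then 24² = 576 ≡ 4 (mod 26), yet 24 ≡ 11 (mod 13), not 2.

(⇒) fails and (⇐) fails.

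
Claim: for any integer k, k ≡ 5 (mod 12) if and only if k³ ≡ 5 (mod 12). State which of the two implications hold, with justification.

Equivalent; both directions hold.

(←) Suppose k³ ≡ 5 (mod 12). The only residue r in {0, …, 11} with r³ ≡ 5 (mod 12) is r = 5, so k ≡ 5 (mod 12).

(→) Suppose k ≡ 5 (mod 12). Write k = 12j + 5. Then (12j + 5)³ = 1728j³ + 2160j² + 900j + 125 = 12(144j³ + 180j² + 75j + 10) + 5, so k³ ≡ 5 (mod 12).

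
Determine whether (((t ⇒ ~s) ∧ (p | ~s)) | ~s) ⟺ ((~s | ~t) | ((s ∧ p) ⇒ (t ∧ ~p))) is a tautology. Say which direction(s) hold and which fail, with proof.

(⇒) Assume the antecedent. If s is true, the antecedent forces (s = T, p = T, t = F), and the consequent holds there. If s is false, the consequent reduces to true regardless of the other variables. Either way the consequent holds.

(⇐) This fails. Under s = T, p = F, t = F, the left side is false but the right side is true.

The forward direction holds; the converse fails.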